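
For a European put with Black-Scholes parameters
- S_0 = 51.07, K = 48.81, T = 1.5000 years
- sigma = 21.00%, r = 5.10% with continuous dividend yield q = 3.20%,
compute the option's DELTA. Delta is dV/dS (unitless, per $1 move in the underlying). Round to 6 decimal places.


Answer: Delta = -0.323044

Derivation:
d1 = 0.4153908111; d2 = 0.1581943881
phi(d1) = 0.3659665672; exp(-qT) = 0.9531337871; exp(-rT) = 0.9263529143
N(-d1) = 0.3389279162
Delta = -exp(-qT) * N(-d1) = -0.9531337871 * 0.3389279162 = -0.323044


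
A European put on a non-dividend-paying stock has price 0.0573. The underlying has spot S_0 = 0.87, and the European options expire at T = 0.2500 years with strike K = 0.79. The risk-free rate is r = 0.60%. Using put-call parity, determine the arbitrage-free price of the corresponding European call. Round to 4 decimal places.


Answer: Call price = 0.1385

Derivation:
Put-call parity: C - P = S_0 * exp(-qT) - K * exp(-rT).
S_0 * exp(-qT) = 0.8700 * 1.00000000 = 0.87000000
K * exp(-rT) = 0.7900 * 0.99850112 = 0.78881589
C = P + S*exp(-qT) - K*exp(-rT)
C = 0.0573 + 0.87000000 - 0.78881589 = 0.1385


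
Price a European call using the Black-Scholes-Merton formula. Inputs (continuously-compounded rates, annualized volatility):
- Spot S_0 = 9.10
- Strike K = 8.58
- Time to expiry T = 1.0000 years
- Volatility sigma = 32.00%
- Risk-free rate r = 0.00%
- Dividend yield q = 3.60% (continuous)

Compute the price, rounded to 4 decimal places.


d1 = (ln(S/K) + (r - q + 0.5*sigma^2) * T) / (sigma * sqrt(T)) = 0.23137656
d2 = d1 - sigma * sqrt(T) = -0.08862344
exp(-rT) = 1.00000000; exp(-qT) = 0.96464029
C = S_0 * exp(-qT) * N(d1) - K * exp(-rT) * N(d2)
N(d1) = 0.59148886; N(d2) = 0.46469059
C = 9.1000 * 0.96464029 * 0.59148886 - 8.5800 * 1.00000000 * 0.46469059 = 1.2052

Answer: Price = 1.2052


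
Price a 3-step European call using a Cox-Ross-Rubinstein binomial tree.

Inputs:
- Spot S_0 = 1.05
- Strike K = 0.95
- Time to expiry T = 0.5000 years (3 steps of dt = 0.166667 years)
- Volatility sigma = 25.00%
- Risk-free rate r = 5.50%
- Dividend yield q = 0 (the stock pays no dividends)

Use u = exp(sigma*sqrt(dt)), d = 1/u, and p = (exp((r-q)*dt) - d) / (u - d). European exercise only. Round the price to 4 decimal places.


dt = T/N = 0.166667
u = exp(sigma*sqrt(dt)) = 1.107452; d = 1/u = 0.902974
p = (exp((r-q)*dt) - d) / (u - d) = 0.519542
Discount per step: exp(-r*dt) = 0.990875
Stock lattice S(k, i) with i counting down-moves:
  k=0: S(0,0) = 1.0500
  k=1: S(1,0) = 1.1628; S(1,1) = 0.9481
  k=2: S(2,0) = 1.2878; S(2,1) = 1.0500; S(2,2) = 0.8561
  k=3: S(3,0) = 1.4261; S(3,1) = 1.1628; S(3,2) = 0.9481; S(3,3) = 0.7731
Terminal payoffs V(N, i) = max(S_T - K, 0):
  V(3,0) = 0.476147; V(3,1) = 0.212825; V(3,2) = 0.000000; V(3,3) = 0.000000
Backward induction: V(k, i) = exp(-r*dt) * [p * V(k+1, i) + (1-p) * V(k+1, i+1)].
  V(2,0) = exp(-r*dt) * [p*0.476147 + (1-p)*0.212825] = 0.346441
  V(2,1) = exp(-r*dt) * [p*0.212825 + (1-p)*0.000000] = 0.109563
  V(2,2) = exp(-r*dt) * [p*0.000000 + (1-p)*0.000000] = 0.000000
  V(1,0) = exp(-r*dt) * [p*0.346441 + (1-p)*0.109563] = 0.230508
  V(1,1) = exp(-r*dt) * [p*0.109563 + (1-p)*0.000000] = 0.056403
  V(0,0) = exp(-r*dt) * [p*0.230508 + (1-p)*0.056403] = 0.145518

Answer: Price = V(0,0) = 0.1455


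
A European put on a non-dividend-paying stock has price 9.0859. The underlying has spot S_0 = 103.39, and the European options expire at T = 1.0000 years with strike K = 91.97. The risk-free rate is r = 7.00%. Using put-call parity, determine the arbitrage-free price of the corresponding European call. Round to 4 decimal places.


Answer: Call price = 26.7236

Derivation:
Put-call parity: C - P = S_0 * exp(-qT) - K * exp(-rT).
S_0 * exp(-qT) = 103.3900 * 1.00000000 = 103.39000000
K * exp(-rT) = 91.9700 * 0.93239382 = 85.75225962
C = P + S*exp(-qT) - K*exp(-rT)
C = 9.0859 + 103.39000000 - 85.75225962 = 26.7236


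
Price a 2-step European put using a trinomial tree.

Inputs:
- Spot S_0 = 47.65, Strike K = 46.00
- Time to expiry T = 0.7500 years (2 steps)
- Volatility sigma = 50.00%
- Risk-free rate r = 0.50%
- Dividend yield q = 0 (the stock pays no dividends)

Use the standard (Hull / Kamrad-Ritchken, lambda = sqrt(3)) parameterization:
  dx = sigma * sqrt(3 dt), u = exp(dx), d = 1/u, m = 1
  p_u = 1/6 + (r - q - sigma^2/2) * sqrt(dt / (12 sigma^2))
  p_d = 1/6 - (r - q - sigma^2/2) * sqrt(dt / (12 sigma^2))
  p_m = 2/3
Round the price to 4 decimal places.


Answer: Price = V(0,0) = 6.2740

Derivation:
dt = T/N = 0.375000; dx = sigma*sqrt(3*dt) = 0.530330
u = exp(dx) = 1.699493; d = 1/u = 0.588411
p_u = 0.124240, p_m = 0.666667, p_d = 0.209093
Discount per step: exp(-r*dt) = 0.998127
Stock lattice S(k, j) with j the centered position index:
  k=0: S(0,+0) = 47.6500
  k=1: S(1,-1) = 28.0378; S(1,+0) = 47.6500; S(1,+1) = 80.9809
  k=2: S(2,-2) = 16.4977; S(2,-1) = 28.0378; S(2,+0) = 47.6500; S(2,+1) = 80.9809; S(2,+2) = 137.6264
Terminal payoffs V(N, j) = max(K - S_T, 0):
  V(2,-2) = 29.502276; V(2,-1) = 17.962230; V(2,+0) = 0.000000; V(2,+1) = 0.000000; V(2,+2) = 0.000000
Backward induction: V(k, j) = exp(-r*dt) * [p_u * V(k+1, j+1) + p_m * V(k+1, j) + p_d * V(k+1, j-1)]
  V(1,-1) = exp(-r*dt) * [p_u*0.000000 + p_m*17.962230 + p_d*29.502276] = 18.109554
  V(1,+0) = exp(-r*dt) * [p_u*0.000000 + p_m*0.000000 + p_d*17.962230] = 3.748742
  V(1,+1) = exp(-r*dt) * [p_u*0.000000 + p_m*0.000000 + p_d*0.000000] = 0.000000
  V(0,+0) = exp(-r*dt) * [p_u*0.000000 + p_m*3.748742 + p_d*18.109554] = 6.273969


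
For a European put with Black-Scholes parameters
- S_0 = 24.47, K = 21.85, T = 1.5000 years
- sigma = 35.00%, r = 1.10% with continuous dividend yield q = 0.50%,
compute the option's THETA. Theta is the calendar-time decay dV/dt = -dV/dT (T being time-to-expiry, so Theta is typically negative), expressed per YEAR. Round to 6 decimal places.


Answer: Theta = -1.148032

Derivation:
d1 = 0.4995138426; d2 = 0.0708531376
phi(d1) = 0.3521508751; exp(-qT) = 0.9925280548; exp(-rT) = 0.9836353794
Theta = -S*exp(-qT)*phi(d1)*sigma/(2*sqrt(T)) + r*K*exp(-rT)*N(-d2) - q*S*exp(-qT)*N(-d1)
N(-d1) = 0.3087087187; N(-d2) = 0.4717573202; sqrt(T) = 1.2247448714
Term 1 = -24.4700 * 0.9925280548 * 0.3521508751 * 0.3500 / (2 * 1.2247448714) = -1.2220752589
Term 2 = 0.0110 * 21.8500 * 0.9836353794 * 0.4717573202 = 0.1115313388
Term 3 = -0.0050 * 24.4700 * 0.9925280548 * 0.3087087187 = -0.0374882925
Theta = -1.2220752589 + (0.1115313388) + (-0.0374882925) = -1.148032


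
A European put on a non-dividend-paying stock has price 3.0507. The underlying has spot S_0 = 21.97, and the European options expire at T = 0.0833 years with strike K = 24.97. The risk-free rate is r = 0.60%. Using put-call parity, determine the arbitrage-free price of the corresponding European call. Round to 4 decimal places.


Answer: Call price = 0.0632

Derivation:
Put-call parity: C - P = S_0 * exp(-qT) - K * exp(-rT).
S_0 * exp(-qT) = 21.9700 * 1.00000000 = 21.97000000
K * exp(-rT) = 24.9700 * 0.99950032 = 24.95752311
C = P + S*exp(-qT) - K*exp(-rT)
C = 3.0507 + 21.97000000 - 24.95752311 = 0.0632


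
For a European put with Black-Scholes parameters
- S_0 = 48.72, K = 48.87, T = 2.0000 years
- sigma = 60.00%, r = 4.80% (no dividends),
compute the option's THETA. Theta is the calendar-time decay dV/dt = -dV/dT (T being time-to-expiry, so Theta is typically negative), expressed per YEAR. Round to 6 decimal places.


d1 = 0.5337783064; d2 = -0.3147498310
phi(d1) = 0.3459717435; exp(-qT) = 1.0000000000; exp(-rT) = 0.9084640161
Theta = -S*exp(-qT)*phi(d1)*sigma/(2*sqrt(T)) + r*K*exp(-rT)*N(-d2) - q*S*exp(-qT)*N(-d1)
N(-d1) = 0.2967474622; N(-d2) = 0.6235241970; sqrt(T) = 1.4142135624
Term 1 = -48.7200 * 1.0000000000 * 0.3459717435 * 0.6000 / (2 * 1.4142135624) = -3.5756431259
Term 2 = 0.0480 * 48.8700 * 0.9084640161 * 0.6235241970 = 1.3287541009
Term 3 = 0 (no dividend yield, q = 0)
Theta = -3.5756431259 + (1.3287541009) + (0.0000000000) = -2.246889

Answer: Theta = -2.246889


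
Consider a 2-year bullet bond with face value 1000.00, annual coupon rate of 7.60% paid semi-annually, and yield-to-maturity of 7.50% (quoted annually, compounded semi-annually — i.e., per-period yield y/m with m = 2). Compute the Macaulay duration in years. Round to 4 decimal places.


Coupon per period c = face * coupon_rate / m = 38.000000
Periods per year m = 2; per-period yield y/m = 0.037500
Number of cashflows N = 4
Cashflows (t years, CF_t, discount factor 1/(1+y/m)^(m*t), PV):
  t = 0.5000: CF_t = 38.000000, DF = 0.963855, PV = 36.626506
  t = 1.0000: CF_t = 38.000000, DF = 0.929017, PV = 35.302656
  t = 1.5000: CF_t = 38.000000, DF = 0.895438, PV = 34.026657
  t = 2.0000: CF_t = 1038.000000, DF = 0.863073, PV = 895.869873
Price P = sum_t PV_t = 1001.825692
Macaulay numerator sum_t t * PV_t:
  t * PV_t at t = 0.5000: 18.313253
  t * PV_t at t = 1.0000: 35.302656
  t * PV_t at t = 1.5000: 51.039985
  t * PV_t at t = 2.0000: 1791.739746
Macaulay duration D = (sum_t t * PV_t) / P = 1896.395640 / 1001.825692 = 1.892940

Answer: Macaulay duration = 1.8929 years


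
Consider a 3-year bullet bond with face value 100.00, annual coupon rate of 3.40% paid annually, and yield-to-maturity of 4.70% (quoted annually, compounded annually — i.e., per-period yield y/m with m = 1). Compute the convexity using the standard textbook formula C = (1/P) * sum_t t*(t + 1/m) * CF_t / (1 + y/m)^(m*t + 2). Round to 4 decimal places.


Answer: Convexity = 10.4636

Derivation:
Coupon per period c = face * coupon_rate / m = 3.400000
Periods per year m = 1; per-period yield y/m = 0.047000
Number of cashflows N = 3
Cashflows (t years, CF_t, discount factor 1/(1+y/m)^(m*t), PV):
  t = 1.0000: CF_t = 3.400000, DF = 0.955110, PV = 3.247373
  t = 2.0000: CF_t = 3.400000, DF = 0.912235, PV = 3.101598
  t = 3.0000: CF_t = 103.400000, DF = 0.871284, PV = 90.090810
Price P = sum_t PV_t = 96.439782
Convexity numerator sum_t t*(t + 1/m) * CF_t / (1+y/m)^(m*t + 2):
  t = 1.0000: term = 5.924734
  t = 2.0000: term = 16.976316
  t = 3.0000: term = 986.207671
Convexity = (1/P) * sum = 1009.108721 / 96.439782 = 10.463615


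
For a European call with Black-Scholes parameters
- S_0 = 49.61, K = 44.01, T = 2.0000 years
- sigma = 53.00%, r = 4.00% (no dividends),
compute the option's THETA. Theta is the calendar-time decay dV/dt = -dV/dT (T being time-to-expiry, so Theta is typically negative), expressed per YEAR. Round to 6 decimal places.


Answer: Theta = -3.761787

Derivation:
d1 = 0.6412998826; d2 = -0.1082333055
phi(d1) = 0.3247916748; exp(-qT) = 1.0000000000; exp(-rT) = 0.9231163464
Theta = -S*exp(-qT)*phi(d1)*sigma/(2*sqrt(T)) - r*K*exp(-rT)*N(d2) + q*S*exp(-qT)*N(d1)
N(d1) = 0.7393360672; N(d2) = 0.4569053131; sqrt(T) = 1.4142135624
Term 1 = -49.6100 * 1.0000000000 * 0.3247916748 * 0.5300 / (2 * 1.4142135624) = -3.0192911347
Term 2 = -0.0400 * 44.0100 * 0.9231163464 * 0.4569053131 = -0.7424958141
Term 3 = 0 (no dividend yield, q = 0)
Theta = -3.0192911347 + (-0.7424958141) + (0.0000000000) = -3.761787


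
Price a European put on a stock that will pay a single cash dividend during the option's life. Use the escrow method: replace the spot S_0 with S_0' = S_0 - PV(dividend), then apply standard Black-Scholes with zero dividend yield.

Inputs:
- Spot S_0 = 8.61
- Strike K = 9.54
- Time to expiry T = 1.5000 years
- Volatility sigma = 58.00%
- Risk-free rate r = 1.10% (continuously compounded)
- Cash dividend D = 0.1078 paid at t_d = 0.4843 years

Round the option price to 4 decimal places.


Answer: Price = 2.9456

Derivation:
PV(D) = D * exp(-r * t_d) = 0.1078 * 0.99468686 = 0.10722724
S_0' = S_0 - PV(D) = 8.6100 - 0.10722724 = 8.50277276
d1 = (ln(S_0'/K) + (r + sigma^2/2)*T) / (sigma*sqrt(T)) = 0.21636995
d2 = d1 - sigma*sqrt(T) = -0.49398208
exp(-rT) = 0.98363538
N(-d1) = 0.41434969; N(-d2) = 0.68934058
P = K * exp(-rT) * N(-d2) - S_0' * N(-d1) = 9.5400 * 0.98363538 * 0.68934058 - 8.50277276 * 0.41434969 = 2.9456


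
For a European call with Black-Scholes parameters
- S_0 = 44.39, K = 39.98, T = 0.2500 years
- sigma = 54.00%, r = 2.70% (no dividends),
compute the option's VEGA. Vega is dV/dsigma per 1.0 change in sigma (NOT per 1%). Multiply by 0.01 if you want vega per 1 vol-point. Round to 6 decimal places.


Answer: Vega = 7.621935

Derivation:
d1 = 0.5475366288; d2 = 0.2775366288
phi(d1) = 0.3434077669; exp(-qT) = 1.0000000000; exp(-rT) = 0.9932727301
Vega = S * exp(-qT) * phi(d1) * sqrt(T) = 44.3900 * 1.0000000000 * 0.3434077669 * 0.5000000000 = 7.621935


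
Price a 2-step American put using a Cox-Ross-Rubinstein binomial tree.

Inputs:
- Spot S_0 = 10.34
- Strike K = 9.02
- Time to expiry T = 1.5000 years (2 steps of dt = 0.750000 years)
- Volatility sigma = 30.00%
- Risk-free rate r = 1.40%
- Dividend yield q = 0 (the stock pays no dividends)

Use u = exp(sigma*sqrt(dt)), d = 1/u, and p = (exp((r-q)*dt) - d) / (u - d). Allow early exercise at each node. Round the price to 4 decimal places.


Answer: Price = V(0,0) = 0.8333

Derivation:
dt = T/N = 0.750000
u = exp(sigma*sqrt(dt)) = 1.296681; d = 1/u = 0.771200
p = (exp((r-q)*dt) - d) / (u - d) = 0.455498
Discount per step: exp(-r*dt) = 0.989555
Stock lattice S(k, i) with i counting down-moves:
  k=0: S(0,0) = 10.3400
  k=1: S(1,0) = 13.4077; S(1,1) = 7.9742
  k=2: S(2,0) = 17.3855; S(2,1) = 10.3400; S(2,2) = 6.1497
Terminal payoffs V(N, i) = max(K - S_T, 0):
  V(2,0) = 0.000000; V(2,1) = 0.000000; V(2,2) = 2.870292
Backward induction: V(k, i) = exp(-r*dt) * [p * V(k+1, i) + (1-p) * V(k+1, i+1)]; then take max(V_cont, immediate exercise) for American.
  V(1,0) = exp(-r*dt) * [p*0.000000 + (1-p)*0.000000] = 0.000000; exercise = 0.000000; V(1,0) = max -> 0.000000
  V(1,1) = exp(-r*dt) * [p*0.000000 + (1-p)*2.870292] = 1.546555; exercise = 1.045793; V(1,1) = max -> 1.546555
  V(0,0) = exp(-r*dt) * [p*0.000000 + (1-p)*1.546555] = 0.833307; exercise = 0.000000; V(0,0) = max -> 0.833307


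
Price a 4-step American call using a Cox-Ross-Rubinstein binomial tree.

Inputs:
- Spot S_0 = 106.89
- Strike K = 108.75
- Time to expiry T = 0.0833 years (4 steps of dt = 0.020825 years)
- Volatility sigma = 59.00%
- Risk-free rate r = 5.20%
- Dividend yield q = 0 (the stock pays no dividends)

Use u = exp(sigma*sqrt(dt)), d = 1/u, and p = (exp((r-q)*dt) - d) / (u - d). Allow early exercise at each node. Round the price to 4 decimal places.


dt = T/N = 0.020825
u = exp(sigma*sqrt(dt)) = 1.088872; d = 1/u = 0.918382
p = (exp((r-q)*dt) - d) / (u - d) = 0.485082
Discount per step: exp(-r*dt) = 0.998918
Stock lattice S(k, i) with i counting down-moves:
  k=0: S(0,0) = 106.8900
  k=1: S(1,0) = 116.3895; S(1,1) = 98.1658
  k=2: S(2,0) = 126.7333; S(2,1) = 106.8900; S(2,2) = 90.1537
  k=3: S(3,0) = 137.9963; S(3,1) = 116.3895; S(3,2) = 98.1658; S(3,3) = 82.7955
  k=4: S(4,0) = 150.2603; S(4,1) = 126.7333; S(4,2) = 106.8900; S(4,3) = 90.1537; S(4,4) = 76.0379
Terminal payoffs V(N, i) = max(S_T - K, 0):
  V(4,0) = 41.510250; V(4,1) = 17.983256; V(4,2) = 0.000000; V(4,3) = 0.000000; V(4,4) = 0.000000
Backward induction: V(k, i) = exp(-r*dt) * [p * V(k+1, i) + (1-p) * V(k+1, i+1)]; then take max(V_cont, immediate exercise) for American.
  V(3,0) = exp(-r*dt) * [p*41.510250 + (1-p)*17.983256] = 29.363972; exercise = 29.246271; V(3,0) = max -> 29.363972
  V(3,1) = exp(-r*dt) * [p*17.983256 + (1-p)*0.000000] = 8.713920; exercise = 7.639509; V(3,1) = max -> 8.713920
  V(3,2) = exp(-r*dt) * [p*0.000000 + (1-p)*0.000000] = 0.000000; exercise = 0.000000; V(3,2) = max -> 0.000000
  V(3,3) = exp(-r*dt) * [p*0.000000 + (1-p)*0.000000] = 0.000000; exercise = 0.000000; V(3,3) = max -> 0.000000
  V(2,0) = exp(-r*dt) * [p*29.363972 + (1-p)*8.713920] = 18.710625; exercise = 17.983256; V(2,0) = max -> 18.710625
  V(2,1) = exp(-r*dt) * [p*8.713920 + (1-p)*0.000000] = 4.222395; exercise = 0.000000; V(2,1) = max -> 4.222395
  V(2,2) = exp(-r*dt) * [p*0.000000 + (1-p)*0.000000] = 0.000000; exercise = 0.000000; V(2,2) = max -> 0.000000
  V(1,0) = exp(-r*dt) * [p*18.710625 + (1-p)*4.222395] = 11.238205; exercise = 7.639509; V(1,0) = max -> 11.238205
  V(1,1) = exp(-r*dt) * [p*4.222395 + (1-p)*0.000000] = 2.045993; exercise = 0.000000; V(1,1) = max -> 2.045993
  V(0,0) = exp(-r*dt) * [p*11.238205 + (1-p)*2.045993] = 6.497933; exercise = 0.000000; V(0,0) = max -> 6.497933

Answer: Price = V(0,0) = 6.4979


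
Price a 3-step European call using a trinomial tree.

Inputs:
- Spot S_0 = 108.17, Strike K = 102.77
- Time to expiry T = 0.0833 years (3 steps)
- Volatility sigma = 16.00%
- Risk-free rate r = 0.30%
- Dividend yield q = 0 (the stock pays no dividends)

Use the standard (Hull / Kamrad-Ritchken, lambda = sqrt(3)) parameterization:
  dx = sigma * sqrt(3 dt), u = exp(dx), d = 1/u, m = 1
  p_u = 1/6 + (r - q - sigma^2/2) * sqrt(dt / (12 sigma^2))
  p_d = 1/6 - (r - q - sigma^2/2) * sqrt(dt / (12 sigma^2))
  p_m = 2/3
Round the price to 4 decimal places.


Answer: Price = V(0,0) = 5.7059

Derivation:
dt = T/N = 0.027767; dx = sigma*sqrt(3*dt) = 0.046179
u = exp(dx) = 1.047262; d = 1/u = 0.954871
p_u = 0.163720, p_m = 0.666667, p_d = 0.169613
Discount per step: exp(-r*dt) = 0.999917
Stock lattice S(k, j) with j the centered position index:
  k=0: S(0,+0) = 108.1700
  k=1: S(1,-1) = 103.2884; S(1,+0) = 108.1700; S(1,+1) = 113.2823
  k=2: S(2,-2) = 98.6271; S(2,-1) = 103.2884; S(2,+0) = 108.1700; S(2,+1) = 113.2823; S(2,+2) = 118.6362
  k=3: S(3,-3) = 94.1762; S(3,-2) = 98.6271; S(3,-1) = 103.2884; S(3,+0) = 108.1700; S(3,+1) = 113.2823; S(3,+2) = 118.6362; S(3,+3) = 124.2431
Terminal payoffs V(N, j) = max(S_T - K, 0):
  V(3,-3) = 0.000000; V(3,-2) = 0.000000; V(3,-1) = 0.518421; V(3,+0) = 5.400000; V(3,+1) = 10.512290; V(3,+2) = 15.866195; V(3,+3) = 21.473135
Backward induction: V(k, j) = exp(-r*dt) * [p_u * V(k+1, j+1) + p_m * V(k+1, j) + p_d * V(k+1, j-1)]
  V(2,-2) = exp(-r*dt) * [p_u*0.518421 + p_m*0.000000 + p_d*0.000000] = 0.084869
  V(2,-1) = exp(-r*dt) * [p_u*5.400000 + p_m*0.518421 + p_d*0.000000] = 1.229602
  V(2,+0) = exp(-r*dt) * [p_u*10.512290 + p_m*5.400000 + p_d*0.518421] = 5.408556
  V(2,+1) = exp(-r*dt) * [p_u*15.866195 + p_m*10.512290 + p_d*5.400000] = 10.520846
  V(2,+2) = exp(-r*dt) * [p_u*21.473135 + p_m*15.866195 + p_d*10.512290] = 15.874751
  V(1,-1) = exp(-r*dt) * [p_u*5.408556 + p_m*1.229602 + p_d*0.084869] = 1.719477
  V(1,+0) = exp(-r*dt) * [p_u*10.520846 + p_m*5.408556 + p_d*1.229602] = 5.536276
  V(1,+1) = exp(-r*dt) * [p_u*15.874751 + p_m*10.520846 + p_d*5.408556] = 10.529402
  V(0,+0) = exp(-r*dt) * [p_u*10.529402 + p_m*5.536276 + p_d*1.719477] = 5.705899


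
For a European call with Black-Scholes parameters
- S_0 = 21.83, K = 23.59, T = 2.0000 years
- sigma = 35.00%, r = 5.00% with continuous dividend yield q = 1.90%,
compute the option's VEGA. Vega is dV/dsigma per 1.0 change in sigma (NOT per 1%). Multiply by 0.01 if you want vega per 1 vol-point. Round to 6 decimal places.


d1 = 0.2160964329; d2 = -0.2788783140
phi(d1) = 0.3897353471; exp(-qT) = 0.9627129409; exp(-rT) = 0.9048374180
Vega = S * exp(-qT) * phi(d1) * sqrt(T) = 21.8300 * 0.9627129409 * 0.3897353471 * 1.4142135624 = 11.583381

Answer: Vega = 11.583381


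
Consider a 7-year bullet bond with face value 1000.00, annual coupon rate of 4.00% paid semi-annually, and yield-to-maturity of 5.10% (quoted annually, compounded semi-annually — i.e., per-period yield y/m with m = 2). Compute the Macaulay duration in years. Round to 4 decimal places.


Coupon per period c = face * coupon_rate / m = 20.000000
Periods per year m = 2; per-period yield y/m = 0.025500
Number of cashflows N = 14
Cashflows (t years, CF_t, discount factor 1/(1+y/m)^(m*t), PV):
  t = 0.5000: CF_t = 20.000000, DF = 0.975134, PV = 19.502682
  t = 1.0000: CF_t = 20.000000, DF = 0.950886, PV = 19.017730
  t = 1.5000: CF_t = 20.000000, DF = 0.927242, PV = 18.544836
  t = 2.0000: CF_t = 20.000000, DF = 0.904185, PV = 18.083702
  t = 2.5000: CF_t = 20.000000, DF = 0.881702, PV = 17.634034
  t = 3.0000: CF_t = 20.000000, DF = 0.859777, PV = 17.195547
  t = 3.5000: CF_t = 20.000000, DF = 0.838398, PV = 16.767964
  t = 4.0000: CF_t = 20.000000, DF = 0.817551, PV = 16.351014
  t = 4.5000: CF_t = 20.000000, DF = 0.797222, PV = 15.944431
  t = 5.0000: CF_t = 20.000000, DF = 0.777398, PV = 15.547958
  t = 5.5000: CF_t = 20.000000, DF = 0.758067, PV = 15.161343
  t = 6.0000: CF_t = 20.000000, DF = 0.739217, PV = 14.784343
  t = 6.5000: CF_t = 20.000000, DF = 0.720836, PV = 14.416716
  t = 7.0000: CF_t = 1020.000000, DF = 0.702912, PV = 716.969805
Price P = sum_t PV_t = 935.922104
Macaulay numerator sum_t t * PV_t:
  t * PV_t at t = 0.5000: 9.751341
  t * PV_t at t = 1.0000: 19.017730
  t * PV_t at t = 1.5000: 27.817254
  t * PV_t at t = 2.0000: 36.167404
  t * PV_t at t = 2.5000: 44.085085
  t * PV_t at t = 3.0000: 51.586642
  t * PV_t at t = 3.5000: 58.687875
  t * PV_t at t = 4.0000: 65.404054
  t * PV_t at t = 4.5000: 71.749937
  t * PV_t at t = 5.0000: 77.739788
  t * PV_t at t = 5.5000: 83.387389
  t * PV_t at t = 6.0000: 88.706056
  t * PV_t at t = 6.5000: 93.708656
  t * PV_t at t = 7.0000: 5018.788636
Macaulay duration D = (sum_t t * PV_t) / P = 5746.597847 / 935.922104 = 6.140039

Answer: Macaulay duration = 6.1400 years


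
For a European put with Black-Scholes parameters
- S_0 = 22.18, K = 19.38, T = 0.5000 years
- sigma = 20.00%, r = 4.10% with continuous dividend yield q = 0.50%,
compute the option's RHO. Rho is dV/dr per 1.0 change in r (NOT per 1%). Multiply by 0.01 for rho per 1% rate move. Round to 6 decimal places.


Answer: Rho = -1.481489

Derivation:
d1 = 1.1522260838; d2 = 1.0108047275
phi(d1) = 0.2054092379; exp(-qT) = 0.9975031224; exp(-rT) = 0.9797086965
N(-d2) = 0.1560549500
Rho = -K*T*exp(-rT)*N(-d2) = -19.3800 * 0.5000 * 0.9797086965 * 0.1560549500 = -1.481489


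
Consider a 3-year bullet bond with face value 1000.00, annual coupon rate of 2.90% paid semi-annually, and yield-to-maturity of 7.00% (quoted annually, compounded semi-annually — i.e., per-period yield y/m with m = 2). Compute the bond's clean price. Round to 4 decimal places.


Answer: Price = 890.7647

Derivation:
Coupon per period c = face * coupon_rate / m = 14.500000
Periods per year m = 2; per-period yield y/m = 0.035000
Number of cashflows N = 6
Cashflows (t years, CF_t, discount factor 1/(1+y/m)^(m*t), PV):
  t = 0.5000: CF_t = 14.500000, DF = 0.966184, PV = 14.009662
  t = 1.0000: CF_t = 14.500000, DF = 0.933511, PV = 13.535905
  t = 1.5000: CF_t = 14.500000, DF = 0.901943, PV = 13.078169
  t = 2.0000: CF_t = 14.500000, DF = 0.871442, PV = 12.635912
  t = 2.5000: CF_t = 14.500000, DF = 0.841973, PV = 12.208611
  t = 3.0000: CF_t = 1014.500000, DF = 0.813501, PV = 825.296404
Price P = sum_t PV_t = 890.764663


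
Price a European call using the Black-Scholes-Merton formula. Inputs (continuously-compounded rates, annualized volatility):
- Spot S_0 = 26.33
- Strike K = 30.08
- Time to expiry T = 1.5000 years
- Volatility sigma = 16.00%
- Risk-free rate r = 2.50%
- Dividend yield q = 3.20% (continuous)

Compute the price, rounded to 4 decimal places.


d1 = (ln(S/K) + (r - q + 0.5*sigma^2) * T) / (sigma * sqrt(T)) = -0.63508903
d2 = d1 - sigma * sqrt(T) = -0.83104821
exp(-rT) = 0.96319442; exp(-qT) = 0.95313379
C = S_0 * exp(-qT) * N(d1) - K * exp(-rT) * N(d2)
N(d1) = 0.26268517; N(d2) = 0.20297320
C = 26.3300 * 0.95313379 * 0.26268517 - 30.0800 * 0.96319442 * 0.20297320 = 0.7116

Answer: Price = 0.7116


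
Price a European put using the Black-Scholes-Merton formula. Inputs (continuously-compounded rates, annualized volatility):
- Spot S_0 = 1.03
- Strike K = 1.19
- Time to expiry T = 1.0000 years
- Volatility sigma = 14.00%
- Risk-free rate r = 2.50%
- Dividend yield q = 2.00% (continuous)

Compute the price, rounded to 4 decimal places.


Answer: Price = 0.1637

Derivation:
d1 = (ln(S/K) + (r - q + 0.5*sigma^2) * T) / (sigma * sqrt(T)) = -0.92567503
d2 = d1 - sigma * sqrt(T) = -1.06567503
exp(-rT) = 0.97530991; exp(-qT) = 0.98019867
P = K * exp(-rT) * N(-d2) - S_0 * exp(-qT) * N(-d1)
N(-d1) = 0.82269256; N(-d2) = 0.85671472
P = 1.1900 * 0.97530991 * 0.85671472 - 1.0300 * 0.98019867 * 0.82269256 = 0.1637


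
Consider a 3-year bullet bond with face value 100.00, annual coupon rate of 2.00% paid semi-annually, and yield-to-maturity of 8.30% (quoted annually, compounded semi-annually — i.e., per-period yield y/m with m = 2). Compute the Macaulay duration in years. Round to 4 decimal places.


Coupon per period c = face * coupon_rate / m = 1.000000
Periods per year m = 2; per-period yield y/m = 0.041500
Number of cashflows N = 6
Cashflows (t years, CF_t, discount factor 1/(1+y/m)^(m*t), PV):
  t = 0.5000: CF_t = 1.000000, DF = 0.960154, PV = 0.960154
  t = 1.0000: CF_t = 1.000000, DF = 0.921895, PV = 0.921895
  t = 1.5000: CF_t = 1.000000, DF = 0.885161, PV = 0.885161
  t = 2.0000: CF_t = 1.000000, DF = 0.849890, PV = 0.849890
  t = 2.5000: CF_t = 1.000000, DF = 0.816025, PV = 0.816025
  t = 3.0000: CF_t = 101.000000, DF = 0.783510, PV = 79.134475
Price P = sum_t PV_t = 83.567601
Macaulay numerator sum_t t * PV_t:
  t * PV_t at t = 0.5000: 0.480077
  t * PV_t at t = 1.0000: 0.921895
  t * PV_t at t = 1.5000: 1.327741
  t * PV_t at t = 2.0000: 1.699781
  t * PV_t at t = 2.5000: 2.040063
  t * PV_t at t = 3.0000: 237.403426
Macaulay duration D = (sum_t t * PV_t) / P = 243.872983 / 83.567601 = 2.918272

Answer: Macaulay duration = 2.9183 years


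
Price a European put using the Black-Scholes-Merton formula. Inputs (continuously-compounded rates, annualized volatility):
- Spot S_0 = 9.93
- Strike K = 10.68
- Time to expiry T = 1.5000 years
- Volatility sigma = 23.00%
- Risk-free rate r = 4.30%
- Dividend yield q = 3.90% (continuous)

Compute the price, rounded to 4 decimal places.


Answer: Price = 1.4390

Derivation:
d1 = (ln(S/K) + (r - q + 0.5*sigma^2) * T) / (sigma * sqrt(T)) = -0.09633721
d2 = d1 - sigma * sqrt(T) = -0.37802853
exp(-rT) = 0.93753611; exp(-qT) = 0.94317824
P = K * exp(-rT) * N(-d2) - S_0 * exp(-qT) * N(-d1)
N(-d1) = 0.53837362; N(-d2) = 0.64729530
P = 10.6800 * 0.93753611 * 0.64729530 - 9.9300 * 0.94317824 * 0.53837362 = 1.4390


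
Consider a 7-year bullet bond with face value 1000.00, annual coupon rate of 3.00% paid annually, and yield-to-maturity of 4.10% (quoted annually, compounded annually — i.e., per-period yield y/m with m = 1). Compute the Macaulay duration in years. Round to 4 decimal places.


Answer: Macaulay duration = 6.3931 years

Derivation:
Coupon per period c = face * coupon_rate / m = 30.000000
Periods per year m = 1; per-period yield y/m = 0.041000
Number of cashflows N = 7
Cashflows (t years, CF_t, discount factor 1/(1+y/m)^(m*t), PV):
  t = 1.0000: CF_t = 30.000000, DF = 0.960615, PV = 28.818444
  t = 2.0000: CF_t = 30.000000, DF = 0.922781, PV = 27.683423
  t = 3.0000: CF_t = 30.000000, DF = 0.886437, PV = 26.593106
  t = 4.0000: CF_t = 30.000000, DF = 0.851524, PV = 25.545731
  t = 5.0000: CF_t = 30.000000, DF = 0.817987, PV = 24.539607
  t = 6.0000: CF_t = 30.000000, DF = 0.785770, PV = 23.573110
  t = 7.0000: CF_t = 1030.000000, DF = 0.754823, PV = 777.467276
Price P = sum_t PV_t = 934.220697
Macaulay numerator sum_t t * PV_t:
  t * PV_t at t = 1.0000: 28.818444
  t * PV_t at t = 2.0000: 55.366847
  t * PV_t at t = 3.0000: 79.779318
  t * PV_t at t = 4.0000: 102.182924
  t * PV_t at t = 5.0000: 122.698036
  t * PV_t at t = 6.0000: 141.438658
  t * PV_t at t = 7.0000: 5442.270929
Macaulay duration D = (sum_t t * PV_t) / P = 5972.555156 / 934.220697 = 6.393088


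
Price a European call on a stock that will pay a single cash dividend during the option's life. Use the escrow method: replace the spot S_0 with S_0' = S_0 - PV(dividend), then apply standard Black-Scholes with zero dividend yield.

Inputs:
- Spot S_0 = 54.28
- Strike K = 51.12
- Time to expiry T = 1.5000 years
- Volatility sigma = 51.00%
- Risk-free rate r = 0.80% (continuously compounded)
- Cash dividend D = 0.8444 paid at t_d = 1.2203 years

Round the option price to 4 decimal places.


Answer: Price = 14.2616

Derivation:
PV(D) = D * exp(-r * t_d) = 0.8444 * 0.99028510 = 0.83619674
S_0' = S_0 - PV(D) = 54.2800 - 0.83619674 = 53.44380326
d1 = (ln(S_0'/K) + (r + sigma^2/2)*T) / (sigma*sqrt(T)) = 0.40269273
d2 = d1 - sigma*sqrt(T) = -0.22192716
exp(-rT) = 0.98807171
N(d1) = 0.65641286; N(d2) = 0.41218530
C = S_0' * N(d1) - K * exp(-rT) * N(d2) = 53.44380326 * 0.65641286 - 51.1200 * 0.98807171 * 0.41218530 = 14.2616


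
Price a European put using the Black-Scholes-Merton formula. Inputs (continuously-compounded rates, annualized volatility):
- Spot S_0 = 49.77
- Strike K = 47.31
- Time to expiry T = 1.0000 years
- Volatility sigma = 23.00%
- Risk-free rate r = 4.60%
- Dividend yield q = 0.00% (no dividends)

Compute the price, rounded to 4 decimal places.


Answer: Price = 2.4297

Derivation:
d1 = (ln(S/K) + (r - q + 0.5*sigma^2) * T) / (sigma * sqrt(T)) = 0.53539436
d2 = d1 - sigma * sqrt(T) = 0.30539436
exp(-rT) = 0.95504196; exp(-qT) = 1.00000000
P = K * exp(-rT) * N(-d2) - S_0 * exp(-qT) * N(-d1)
N(-d1) = 0.29618859; N(-d2) = 0.38003291
P = 47.3100 * 0.95504196 * 0.38003291 - 49.7700 * 1.00000000 * 0.29618859 = 2.4297


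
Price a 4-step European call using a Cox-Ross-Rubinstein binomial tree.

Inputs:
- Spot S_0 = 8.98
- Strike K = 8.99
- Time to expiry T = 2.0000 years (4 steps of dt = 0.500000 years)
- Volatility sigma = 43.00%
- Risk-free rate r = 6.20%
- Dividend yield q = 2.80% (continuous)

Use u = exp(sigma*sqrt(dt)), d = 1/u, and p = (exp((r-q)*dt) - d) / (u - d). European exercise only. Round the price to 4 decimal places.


Answer: Price = V(0,0) = 2.1324

Derivation:
dt = T/N = 0.500000
u = exp(sigma*sqrt(dt)) = 1.355345; d = 1/u = 0.737820
p = (exp((r-q)*dt) - d) / (u - d) = 0.452331
Discount per step: exp(-r*dt) = 0.969476
Stock lattice S(k, i) with i counting down-moves:
  k=0: S(0,0) = 8.9800
  k=1: S(1,0) = 12.1710; S(1,1) = 6.6256
  k=2: S(2,0) = 16.4959; S(2,1) = 8.9800; S(2,2) = 4.8885
  k=3: S(3,0) = 22.3576; S(3,1) = 12.1710; S(3,2) = 6.6256; S(3,3) = 3.6068
  k=4: S(4,0) = 30.3023; S(4,1) = 16.4959; S(4,2) = 8.9800; S(4,3) = 4.8885; S(4,4) = 2.6612
Terminal payoffs V(N, i) = max(S_T - K, 0):
  V(4,0) = 21.312298; V(4,1) = 7.505898; V(4,2) = 0.000000; V(4,3) = 0.000000; V(4,4) = 0.000000
Backward induction: V(k, i) = exp(-r*dt) * [p * V(k+1, i) + (1-p) * V(k+1, i+1)].
  V(3,0) = exp(-r*dt) * [p*21.312298 + (1-p)*7.505898] = 13.331218
  V(3,1) = exp(-r*dt) * [p*7.505898 + (1-p)*0.000000] = 3.291514
  V(3,2) = exp(-r*dt) * [p*0.000000 + (1-p)*0.000000] = 0.000000
  V(3,3) = exp(-r*dt) * [p*0.000000 + (1-p)*0.000000] = 0.000000
  V(2,0) = exp(-r*dt) * [p*13.331218 + (1-p)*3.291514] = 7.593691
  V(2,1) = exp(-r*dt) * [p*3.291514 + (1-p)*0.000000] = 1.443407
  V(2,2) = exp(-r*dt) * [p*0.000000 + (1-p)*0.000000] = 0.000000
  V(1,0) = exp(-r*dt) * [p*7.593691 + (1-p)*1.443407] = 4.096393
  V(1,1) = exp(-r*dt) * [p*1.443407 + (1-p)*0.000000] = 0.632968
  V(0,0) = exp(-r*dt) * [p*4.096393 + (1-p)*0.632968] = 2.132441


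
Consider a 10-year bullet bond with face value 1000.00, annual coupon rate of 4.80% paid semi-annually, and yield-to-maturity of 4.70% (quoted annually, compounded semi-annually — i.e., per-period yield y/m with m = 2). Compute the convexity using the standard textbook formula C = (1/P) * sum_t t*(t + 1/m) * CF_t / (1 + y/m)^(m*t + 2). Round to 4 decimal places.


Coupon per period c = face * coupon_rate / m = 24.000000
Periods per year m = 2; per-period yield y/m = 0.023500
Number of cashflows N = 20
Cashflows (t years, CF_t, discount factor 1/(1+y/m)^(m*t), PV):
  t = 0.5000: CF_t = 24.000000, DF = 0.977040, PV = 23.448950
  t = 1.0000: CF_t = 24.000000, DF = 0.954606, PV = 22.910552
  t = 1.5000: CF_t = 24.000000, DF = 0.932688, PV = 22.384516
  t = 2.0000: CF_t = 24.000000, DF = 0.911273, PV = 21.870557
  t = 2.5000: CF_t = 24.000000, DF = 0.890350, PV = 21.368400
  t = 3.0000: CF_t = 24.000000, DF = 0.869907, PV = 20.877772
  t = 3.5000: CF_t = 24.000000, DF = 0.849934, PV = 20.398410
  t = 4.0000: CF_t = 24.000000, DF = 0.830419, PV = 19.930054
  t = 4.5000: CF_t = 24.000000, DF = 0.811352, PV = 19.472451
  t = 5.0000: CF_t = 24.000000, DF = 0.792723, PV = 19.025355
  t = 5.5000: CF_t = 24.000000, DF = 0.774522, PV = 18.588525
  t = 6.0000: CF_t = 24.000000, DF = 0.756739, PV = 18.161724
  t = 6.5000: CF_t = 24.000000, DF = 0.739363, PV = 17.744723
  t = 7.0000: CF_t = 24.000000, DF = 0.722387, PV = 17.337297
  t = 7.5000: CF_t = 24.000000, DF = 0.705801, PV = 16.939225
  t = 8.0000: CF_t = 24.000000, DF = 0.689596, PV = 16.550293
  t = 8.5000: CF_t = 24.000000, DF = 0.673762, PV = 16.170291
  t = 9.0000: CF_t = 24.000000, DF = 0.658292, PV = 15.799014
  t = 9.5000: CF_t = 24.000000, DF = 0.643178, PV = 15.436262
  t = 10.0000: CF_t = 1024.000000, DF = 0.628410, PV = 643.491799
Price P = sum_t PV_t = 1007.906171
Convexity numerator sum_t t*(t + 1/m) * CF_t / (1+y/m)^(m*t + 2):
  t = 0.5000: term = 11.192258
  t = 1.0000: term = 32.805836
  t = 1.5000: term = 64.105200
  t = 2.0000: term = 104.388862
  t = 2.5000: term = 152.988074
  t = 3.0000: term = 209.265562
  t = 3.5000: term = 272.614313
  t = 4.0000: term = 342.456392
  t = 4.5000: term = 418.241808
  t = 5.0000: term = 499.447417
  t = 5.5000: term = 585.575868
  t = 6.0000: term = 676.154575
  t = 6.5000: term = 770.734738
  t = 7.0000: term = 868.890388
  t = 7.5000: term = 970.217476
  t = 8.0000: term = 1074.332981
  t = 8.5000: term = 1180.874063
  t = 9.0000: term = 1289.497239
  t = 9.5000: term = 1399.877586
  t = 10.0000: term = 64499.540655
Convexity = (1/P) * sum = 75423.201292 / 1007.906171 = 74.831570

Answer: Convexity = 74.8316


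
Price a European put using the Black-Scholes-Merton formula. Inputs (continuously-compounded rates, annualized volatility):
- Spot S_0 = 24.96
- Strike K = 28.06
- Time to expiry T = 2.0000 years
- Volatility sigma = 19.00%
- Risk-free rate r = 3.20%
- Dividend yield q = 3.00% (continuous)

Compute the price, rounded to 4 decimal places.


Answer: Price = 4.3002

Derivation:
d1 = (ln(S/K) + (r - q + 0.5*sigma^2) * T) / (sigma * sqrt(T)) = -0.28645466
d2 = d1 - sigma * sqrt(T) = -0.55515523
exp(-rT) = 0.93800500; exp(-qT) = 0.94176453
P = K * exp(-rT) * N(-d2) - S_0 * exp(-qT) * N(-d1)
N(-d1) = 0.61273504; N(-d2) = 0.71060576
P = 28.0600 * 0.93800500 * 0.71060576 - 24.9600 * 0.94176453 * 0.61273504 = 4.3002


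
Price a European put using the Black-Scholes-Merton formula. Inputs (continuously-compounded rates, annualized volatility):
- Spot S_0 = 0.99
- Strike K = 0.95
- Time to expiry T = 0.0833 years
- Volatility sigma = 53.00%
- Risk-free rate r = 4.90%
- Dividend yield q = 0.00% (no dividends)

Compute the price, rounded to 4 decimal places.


Answer: Price = 0.0397

Derivation:
d1 = (ln(S/K) + (r - q + 0.5*sigma^2) * T) / (sigma * sqrt(T)) = 0.37278669
d2 = d1 - sigma * sqrt(T) = 0.21981947
exp(-rT) = 0.99592662; exp(-qT) = 1.00000000
P = K * exp(-rT) * N(-d2) - S_0 * exp(-qT) * N(-d1)
N(-d1) = 0.35465360; N(-d2) = 0.41300588
P = 0.9500 * 0.99592662 * 0.41300588 - 0.9900 * 1.00000000 * 0.35465360 = 0.0397


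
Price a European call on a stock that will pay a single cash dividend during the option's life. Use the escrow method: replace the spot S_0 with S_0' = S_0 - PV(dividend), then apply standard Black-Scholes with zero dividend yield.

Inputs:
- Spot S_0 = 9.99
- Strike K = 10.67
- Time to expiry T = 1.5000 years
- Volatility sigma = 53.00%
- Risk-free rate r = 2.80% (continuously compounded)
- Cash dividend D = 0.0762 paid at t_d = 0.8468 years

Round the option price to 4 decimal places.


PV(D) = D * exp(-r * t_d) = 0.0762 * 0.97656848 = 0.07441452
S_0' = S_0 - PV(D) = 9.9900 - 0.07441452 = 9.91558548
d1 = (ln(S_0'/K) + (r + sigma^2/2)*T) / (sigma*sqrt(T)) = 0.27629435
d2 = d1 - sigma*sqrt(T) = -0.37282043
exp(-rT) = 0.95886978
N(d1) = 0.60883900; N(d2) = 0.35464105
C = S_0' * N(d1) - K * exp(-rT) * N(d2) = 9.91558548 * 0.60883900 - 10.6700 * 0.95886978 * 0.35464105 = 2.4086

Answer: Price = 2.4086


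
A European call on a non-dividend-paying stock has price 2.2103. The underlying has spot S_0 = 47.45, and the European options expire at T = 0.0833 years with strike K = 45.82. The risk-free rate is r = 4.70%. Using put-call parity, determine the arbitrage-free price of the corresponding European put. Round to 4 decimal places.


Put-call parity: C - P = S_0 * exp(-qT) - K * exp(-rT).
S_0 * exp(-qT) = 47.4500 * 1.00000000 = 47.45000000
K * exp(-rT) = 45.8200 * 0.99609255 = 45.64096082
P = C - S*exp(-qT) + K*exp(-rT)
P = 2.2103 - 47.45000000 + 45.64096082 = 0.4013

Answer: Put price = 0.4013


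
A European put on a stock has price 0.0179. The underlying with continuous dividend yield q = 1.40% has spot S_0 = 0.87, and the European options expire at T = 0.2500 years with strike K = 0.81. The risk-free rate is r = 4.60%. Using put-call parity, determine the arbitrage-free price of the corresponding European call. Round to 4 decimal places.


Answer: Call price = 0.0841

Derivation:
Put-call parity: C - P = S_0 * exp(-qT) - K * exp(-rT).
S_0 * exp(-qT) = 0.8700 * 0.99650612 = 0.86696032
K * exp(-rT) = 0.8100 * 0.98856587 = 0.80073836
C = P + S*exp(-qT) - K*exp(-rT)
C = 0.0179 + 0.86696032 - 0.80073836 = 0.0841


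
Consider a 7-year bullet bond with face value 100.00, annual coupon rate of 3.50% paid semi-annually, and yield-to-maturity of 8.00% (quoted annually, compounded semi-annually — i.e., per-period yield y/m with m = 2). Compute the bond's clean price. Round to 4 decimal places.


Answer: Price = 76.2330

Derivation:
Coupon per period c = face * coupon_rate / m = 1.750000
Periods per year m = 2; per-period yield y/m = 0.040000
Number of cashflows N = 14
Cashflows (t years, CF_t, discount factor 1/(1+y/m)^(m*t), PV):
  t = 0.5000: CF_t = 1.750000, DF = 0.961538, PV = 1.682692
  t = 1.0000: CF_t = 1.750000, DF = 0.924556, PV = 1.617973
  t = 1.5000: CF_t = 1.750000, DF = 0.888996, PV = 1.555744
  t = 2.0000: CF_t = 1.750000, DF = 0.854804, PV = 1.495907
  t = 2.5000: CF_t = 1.750000, DF = 0.821927, PV = 1.438372
  t = 3.0000: CF_t = 1.750000, DF = 0.790315, PV = 1.383050
  t = 3.5000: CF_t = 1.750000, DF = 0.759918, PV = 1.329856
  t = 4.0000: CF_t = 1.750000, DF = 0.730690, PV = 1.278708
  t = 4.5000: CF_t = 1.750000, DF = 0.702587, PV = 1.229527
  t = 5.0000: CF_t = 1.750000, DF = 0.675564, PV = 1.182237
  t = 5.5000: CF_t = 1.750000, DF = 0.649581, PV = 1.136767
  t = 6.0000: CF_t = 1.750000, DF = 0.624597, PV = 1.093045
  t = 6.5000: CF_t = 1.750000, DF = 0.600574, PV = 1.051005
  t = 7.0000: CF_t = 101.750000, DF = 0.577475, PV = 58.758090
Price P = sum_t PV_t = 76.232973


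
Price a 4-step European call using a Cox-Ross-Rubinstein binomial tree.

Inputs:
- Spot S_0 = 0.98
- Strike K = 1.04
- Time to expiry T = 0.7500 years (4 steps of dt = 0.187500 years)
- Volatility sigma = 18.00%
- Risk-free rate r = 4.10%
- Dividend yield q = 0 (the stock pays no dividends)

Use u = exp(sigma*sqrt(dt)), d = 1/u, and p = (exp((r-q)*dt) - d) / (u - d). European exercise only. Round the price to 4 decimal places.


dt = T/N = 0.187500
u = exp(sigma*sqrt(dt)) = 1.081060; d = 1/u = 0.925018
p = (exp((r-q)*dt) - d) / (u - d) = 0.529980
Discount per step: exp(-r*dt) = 0.992342
Stock lattice S(k, i) with i counting down-moves:
  k=0: S(0,0) = 0.9800
  k=1: S(1,0) = 1.0594; S(1,1) = 0.9065
  k=2: S(2,0) = 1.1453; S(2,1) = 0.9800; S(2,2) = 0.8385
  k=3: S(3,0) = 1.2382; S(3,1) = 1.0594; S(3,2) = 0.9065; S(3,3) = 0.7757
  k=4: S(4,0) = 1.3385; S(4,1) = 1.1453; S(4,2) = 0.9800; S(4,3) = 0.8385; S(4,4) = 0.7175
Terminal payoffs V(N, i) = max(S_T - K, 0):
  V(4,0) = 0.298523; V(4,1) = 0.105317; V(4,2) = 0.000000; V(4,3) = 0.000000; V(4,4) = 0.000000
Backward induction: V(k, i) = exp(-r*dt) * [p * V(k+1, i) + (1-p) * V(k+1, i+1)].
  V(3,0) = exp(-r*dt) * [p*0.298523 + (1-p)*0.105317] = 0.206122
  V(3,1) = exp(-r*dt) * [p*0.105317 + (1-p)*0.000000] = 0.055389
  V(3,2) = exp(-r*dt) * [p*0.000000 + (1-p)*0.000000] = 0.000000
  V(3,3) = exp(-r*dt) * [p*0.000000 + (1-p)*0.000000] = 0.000000
  V(2,0) = exp(-r*dt) * [p*0.206122 + (1-p)*0.055389] = 0.134238
  V(2,1) = exp(-r*dt) * [p*0.055389 + (1-p)*0.000000] = 0.029130
  V(2,2) = exp(-r*dt) * [p*0.000000 + (1-p)*0.000000] = 0.000000
  V(1,0) = exp(-r*dt) * [p*0.134238 + (1-p)*0.029130] = 0.084185
  V(1,1) = exp(-r*dt) * [p*0.029130 + (1-p)*0.000000] = 0.015320
  V(0,0) = exp(-r*dt) * [p*0.084185 + (1-p)*0.015320] = 0.051421

Answer: Price = V(0,0) = 0.0514
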